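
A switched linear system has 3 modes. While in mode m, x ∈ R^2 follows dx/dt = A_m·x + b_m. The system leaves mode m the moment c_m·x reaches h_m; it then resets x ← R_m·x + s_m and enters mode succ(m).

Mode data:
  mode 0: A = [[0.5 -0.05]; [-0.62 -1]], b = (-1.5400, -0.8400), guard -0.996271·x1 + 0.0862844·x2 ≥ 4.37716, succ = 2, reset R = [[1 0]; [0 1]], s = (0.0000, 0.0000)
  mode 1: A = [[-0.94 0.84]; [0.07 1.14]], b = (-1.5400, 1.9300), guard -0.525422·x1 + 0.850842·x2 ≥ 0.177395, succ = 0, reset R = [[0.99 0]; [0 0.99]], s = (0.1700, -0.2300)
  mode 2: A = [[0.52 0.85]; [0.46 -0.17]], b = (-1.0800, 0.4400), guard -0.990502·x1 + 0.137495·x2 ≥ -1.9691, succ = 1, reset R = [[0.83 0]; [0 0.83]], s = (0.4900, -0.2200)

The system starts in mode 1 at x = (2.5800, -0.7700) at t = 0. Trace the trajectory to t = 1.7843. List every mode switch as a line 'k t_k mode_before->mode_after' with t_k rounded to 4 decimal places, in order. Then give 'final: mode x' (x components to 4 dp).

Mode 1: guard c·x = 0.1774 hit at Δt = 0.7101 (t = 0.7101), x⁻ = (0.4631, 0.4945) → reset → x⁺ = (0.6284, 0.2595), jump to mode 0
Mode 0: flow for 1.0742 to horizon, guard not reached → x = (-1.1034, -0.3356)

1 0.7101 1->0
final: 0 -1.1034 -0.3356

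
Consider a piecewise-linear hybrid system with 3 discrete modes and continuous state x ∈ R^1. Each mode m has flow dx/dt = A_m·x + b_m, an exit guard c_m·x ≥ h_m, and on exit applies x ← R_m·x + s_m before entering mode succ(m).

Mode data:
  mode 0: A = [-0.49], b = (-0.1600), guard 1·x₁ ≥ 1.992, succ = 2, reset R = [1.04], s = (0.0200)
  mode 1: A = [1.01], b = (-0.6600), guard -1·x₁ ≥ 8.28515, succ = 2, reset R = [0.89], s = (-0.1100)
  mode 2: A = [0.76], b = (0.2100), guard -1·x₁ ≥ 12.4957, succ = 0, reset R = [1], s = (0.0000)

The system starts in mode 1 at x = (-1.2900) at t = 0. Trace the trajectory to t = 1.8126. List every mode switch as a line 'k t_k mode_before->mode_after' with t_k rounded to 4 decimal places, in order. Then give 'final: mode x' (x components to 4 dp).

1 1.5108 1->2
final: 2 -9.3419

Mode 1: guard c·x = 8.2851 hit at Δt = 1.5108 (t = 1.5108), x⁻ = (-8.2851) → reset → x⁺ = (-7.4838), jump to mode 2
Mode 2: flow for 0.3018 to horizon, guard not reached → x = (-9.3419)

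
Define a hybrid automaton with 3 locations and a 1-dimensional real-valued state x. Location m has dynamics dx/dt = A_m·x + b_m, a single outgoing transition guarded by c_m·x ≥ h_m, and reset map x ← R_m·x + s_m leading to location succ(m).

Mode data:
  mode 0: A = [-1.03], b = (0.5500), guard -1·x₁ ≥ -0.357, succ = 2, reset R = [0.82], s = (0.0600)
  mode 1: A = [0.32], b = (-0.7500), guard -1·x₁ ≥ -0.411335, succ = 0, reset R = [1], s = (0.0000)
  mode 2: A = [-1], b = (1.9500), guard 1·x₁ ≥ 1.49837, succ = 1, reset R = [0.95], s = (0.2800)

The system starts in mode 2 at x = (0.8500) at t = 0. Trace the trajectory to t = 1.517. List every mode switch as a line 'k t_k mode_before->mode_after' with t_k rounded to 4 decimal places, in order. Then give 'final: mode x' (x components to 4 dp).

Mode 2: guard c·x = 1.4984 hit at Δt = 0.8902 (t = 0.8902), x⁻ = (1.4984) → reset → x⁺ = (1.7035), jump to mode 1
Mode 1: flow for 0.6268 to horizon, guard not reached → x = (1.5612)

1 0.8902 2->1
final: 1 1.5612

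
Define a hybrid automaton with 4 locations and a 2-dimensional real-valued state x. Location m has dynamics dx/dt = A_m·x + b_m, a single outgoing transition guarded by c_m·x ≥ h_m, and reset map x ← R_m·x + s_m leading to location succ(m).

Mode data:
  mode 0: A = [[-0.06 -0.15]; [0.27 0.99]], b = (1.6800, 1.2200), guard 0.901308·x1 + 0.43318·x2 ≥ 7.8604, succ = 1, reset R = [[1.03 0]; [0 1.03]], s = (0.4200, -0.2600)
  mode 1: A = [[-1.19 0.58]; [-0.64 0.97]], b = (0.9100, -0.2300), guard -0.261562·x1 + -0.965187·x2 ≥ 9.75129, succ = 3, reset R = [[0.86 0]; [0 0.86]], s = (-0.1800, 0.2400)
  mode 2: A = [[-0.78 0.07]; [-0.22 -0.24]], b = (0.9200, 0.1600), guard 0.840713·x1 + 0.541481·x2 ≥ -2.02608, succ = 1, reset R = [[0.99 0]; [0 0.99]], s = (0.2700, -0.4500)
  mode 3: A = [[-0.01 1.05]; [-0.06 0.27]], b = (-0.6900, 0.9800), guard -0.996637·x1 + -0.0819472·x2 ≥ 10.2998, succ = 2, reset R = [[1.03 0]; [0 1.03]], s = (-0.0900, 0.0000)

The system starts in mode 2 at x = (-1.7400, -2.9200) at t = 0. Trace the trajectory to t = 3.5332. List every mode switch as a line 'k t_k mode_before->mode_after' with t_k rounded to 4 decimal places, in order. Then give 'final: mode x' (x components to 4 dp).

1 0.4989 2->1
2 1.8653 1->3
3 2.6814 3->2
final: 2 -4.8847 -6.0159

Mode 2: guard c·x = -2.0261 hit at Δt = 0.4989 (t = 0.4989), x⁻ = (-0.8747, -2.3837) → reset → x⁺ = (-0.5960, -2.8098), jump to mode 1
Mode 1: guard c·x = 9.7513 hit at Δt = 1.3664 (t = 1.8653), x⁻ = (-2.0242, -9.5545) → reset → x⁺ = (-1.9208, -7.9768), jump to mode 3
Mode 3: guard c·x = 10.2998 hit at Δt = 0.8161 (t = 2.6814), x⁻ = (-9.6157, -8.7429) → reset → x⁺ = (-9.9941, -9.0052), jump to mode 2
Mode 2: flow for 0.8518 to horizon, guard not reached → x = (-4.8847, -6.0159)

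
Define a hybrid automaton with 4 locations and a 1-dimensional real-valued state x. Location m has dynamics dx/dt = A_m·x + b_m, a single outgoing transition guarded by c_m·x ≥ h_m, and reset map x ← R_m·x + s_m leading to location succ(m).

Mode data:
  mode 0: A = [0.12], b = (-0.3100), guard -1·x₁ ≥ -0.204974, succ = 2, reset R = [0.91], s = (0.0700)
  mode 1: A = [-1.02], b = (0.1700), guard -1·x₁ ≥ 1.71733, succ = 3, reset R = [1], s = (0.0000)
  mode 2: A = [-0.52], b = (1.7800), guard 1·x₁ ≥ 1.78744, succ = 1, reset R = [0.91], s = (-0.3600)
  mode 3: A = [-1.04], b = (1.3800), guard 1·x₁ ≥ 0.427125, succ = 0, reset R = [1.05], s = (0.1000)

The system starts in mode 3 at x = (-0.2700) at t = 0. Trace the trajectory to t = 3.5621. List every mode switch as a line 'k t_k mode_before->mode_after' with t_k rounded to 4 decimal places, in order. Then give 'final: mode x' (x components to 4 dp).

Mode 3: guard c·x = 0.4271 hit at Δt = 0.5516 (t = 0.5516), x⁻ = (0.4271) → reset → x⁺ = (0.5485), jump to mode 0
Mode 0: guard c·x = -0.2050 hit at Δt = 1.2999 (t = 1.8515), x⁻ = (0.2050) → reset → x⁺ = (0.2565), jump to mode 2
Mode 2: guard c·x = 1.7874 hit at Δt = 1.2704 (t = 3.1219), x⁻ = (1.7874) → reset → x⁺ = (1.2666), jump to mode 1
Mode 1: flow for 0.4402 to horizon, guard not reached → x = (0.8687)

1 0.5516 3->0
2 1.8515 0->2
3 3.1219 2->1
final: 1 0.8687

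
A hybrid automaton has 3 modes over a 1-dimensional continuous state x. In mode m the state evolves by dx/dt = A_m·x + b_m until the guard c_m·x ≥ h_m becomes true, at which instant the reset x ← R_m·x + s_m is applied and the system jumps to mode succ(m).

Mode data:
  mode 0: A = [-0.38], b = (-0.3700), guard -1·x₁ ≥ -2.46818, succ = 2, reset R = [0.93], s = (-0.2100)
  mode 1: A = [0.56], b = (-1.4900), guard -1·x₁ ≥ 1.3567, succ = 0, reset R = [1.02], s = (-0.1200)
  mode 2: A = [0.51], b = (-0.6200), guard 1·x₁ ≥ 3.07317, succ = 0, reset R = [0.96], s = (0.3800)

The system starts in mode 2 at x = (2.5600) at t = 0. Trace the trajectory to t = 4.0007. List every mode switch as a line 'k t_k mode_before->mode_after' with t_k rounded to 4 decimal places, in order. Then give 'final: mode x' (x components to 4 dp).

1 0.6340 2->0
2 1.2222 0->2
3 2.7100 2->0
4 3.2982 0->2
final: 2 2.4601

Mode 2: guard c·x = 3.0732 hit at Δt = 0.6340 (t = 0.6340), x⁻ = (3.0732) → reset → x⁺ = (3.3302), jump to mode 0
Mode 0: guard c·x = -2.4682 hit at Δt = 0.5882 (t = 1.2222), x⁻ = (2.4682) → reset → x⁺ = (2.0854), jump to mode 2
Mode 2: guard c·x = 3.0732 hit at Δt = 1.4879 (t = 2.7100), x⁻ = (3.0732) → reset → x⁺ = (3.3302), jump to mode 0
Mode 0: guard c·x = -2.4682 hit at Δt = 0.5882 (t = 3.2982), x⁻ = (2.4682) → reset → x⁺ = (2.0854), jump to mode 2
Mode 2: flow for 0.7025 to horizon, guard not reached → x = (2.4601)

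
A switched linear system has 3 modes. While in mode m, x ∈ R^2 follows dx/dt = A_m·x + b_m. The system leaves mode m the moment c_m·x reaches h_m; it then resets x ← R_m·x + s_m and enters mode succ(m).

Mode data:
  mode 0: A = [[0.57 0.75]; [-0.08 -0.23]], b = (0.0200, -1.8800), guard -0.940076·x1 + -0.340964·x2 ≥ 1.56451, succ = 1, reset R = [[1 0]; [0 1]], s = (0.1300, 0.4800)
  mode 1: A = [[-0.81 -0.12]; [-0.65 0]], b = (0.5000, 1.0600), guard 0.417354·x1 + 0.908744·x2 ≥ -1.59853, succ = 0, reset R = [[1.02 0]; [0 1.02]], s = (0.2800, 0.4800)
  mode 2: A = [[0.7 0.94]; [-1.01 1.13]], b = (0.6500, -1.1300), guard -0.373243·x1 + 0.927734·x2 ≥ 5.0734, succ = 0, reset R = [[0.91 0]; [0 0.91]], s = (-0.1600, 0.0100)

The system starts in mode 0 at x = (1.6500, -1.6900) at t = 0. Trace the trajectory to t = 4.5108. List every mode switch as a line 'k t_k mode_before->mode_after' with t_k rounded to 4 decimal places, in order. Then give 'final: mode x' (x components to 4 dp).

Mode 0: guard c·x = 1.5645 hit at Δt = 1.3858 (t = 1.3858), x⁻ = (-0.3793, -3.5426) → reset → x⁺ = (-0.2493, -3.0626), jump to mode 1
Mode 1: guard c·x = -1.5985 hit at Δt = 1.1508 (t = 2.5366), x⁻ = (0.4914, -1.9847) → reset → x⁺ = (0.7812, -1.5444), jump to mode 0
Mode 0: guard c·x = 1.5645 hit at Δt = 0.9294 (t = 3.4660), x⁻ = (-0.6369, -2.8326) → reset → x⁺ = (-0.5069, -2.3526), jump to mode 1
Mode 1: guard c·x = -1.5985 hit at Δt = 0.4980 (t = 3.9640), x⁻ = (-0.0346, -1.7432) → reset → x⁺ = (0.2447, -1.2980), jump to mode 0
Mode 0: flow for 0.5468 to horizon, guard not reached → x = (-0.4676, -2.1076)

1 1.3858 0->1
2 2.5366 1->0
3 3.4660 0->1
4 3.9640 1->0
final: 0 -0.4676 -2.1076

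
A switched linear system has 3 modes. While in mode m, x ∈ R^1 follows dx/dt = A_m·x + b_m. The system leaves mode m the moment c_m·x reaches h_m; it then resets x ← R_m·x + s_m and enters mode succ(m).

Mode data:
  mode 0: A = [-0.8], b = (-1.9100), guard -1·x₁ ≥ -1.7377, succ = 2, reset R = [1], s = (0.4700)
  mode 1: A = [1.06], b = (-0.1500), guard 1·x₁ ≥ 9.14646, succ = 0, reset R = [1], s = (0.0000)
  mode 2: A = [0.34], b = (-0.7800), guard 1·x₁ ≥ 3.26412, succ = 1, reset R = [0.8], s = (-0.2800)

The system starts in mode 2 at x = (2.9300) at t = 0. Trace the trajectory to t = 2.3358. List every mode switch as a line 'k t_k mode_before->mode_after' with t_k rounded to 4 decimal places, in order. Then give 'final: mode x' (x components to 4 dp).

1 1.2420 2->1
final: 1 7.1227

Mode 2: guard c·x = 3.2641 hit at Δt = 1.2420 (t = 1.2420), x⁻ = (3.2641) → reset → x⁺ = (2.3313), jump to mode 1
Mode 1: flow for 1.0938 to horizon, guard not reached → x = (7.1227)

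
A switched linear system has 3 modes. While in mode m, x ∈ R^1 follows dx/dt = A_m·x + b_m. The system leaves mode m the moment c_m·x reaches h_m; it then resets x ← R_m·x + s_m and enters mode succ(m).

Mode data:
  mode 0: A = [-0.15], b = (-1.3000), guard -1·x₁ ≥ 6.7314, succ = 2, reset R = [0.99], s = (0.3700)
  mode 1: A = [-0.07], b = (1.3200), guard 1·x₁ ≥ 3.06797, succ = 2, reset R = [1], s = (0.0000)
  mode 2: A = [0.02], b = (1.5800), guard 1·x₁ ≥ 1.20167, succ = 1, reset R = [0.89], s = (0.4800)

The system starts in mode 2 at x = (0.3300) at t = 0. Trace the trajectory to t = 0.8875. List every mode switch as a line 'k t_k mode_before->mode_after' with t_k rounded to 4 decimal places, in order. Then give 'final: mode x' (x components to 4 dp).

1 0.5464 2->1
final: 1 1.9578

Mode 2: guard c·x = 1.2017 hit at Δt = 0.5464 (t = 0.5464), x⁻ = (1.2017) → reset → x⁺ = (1.5495), jump to mode 1
Mode 1: flow for 0.3411 to horizon, guard not reached → x = (1.9578)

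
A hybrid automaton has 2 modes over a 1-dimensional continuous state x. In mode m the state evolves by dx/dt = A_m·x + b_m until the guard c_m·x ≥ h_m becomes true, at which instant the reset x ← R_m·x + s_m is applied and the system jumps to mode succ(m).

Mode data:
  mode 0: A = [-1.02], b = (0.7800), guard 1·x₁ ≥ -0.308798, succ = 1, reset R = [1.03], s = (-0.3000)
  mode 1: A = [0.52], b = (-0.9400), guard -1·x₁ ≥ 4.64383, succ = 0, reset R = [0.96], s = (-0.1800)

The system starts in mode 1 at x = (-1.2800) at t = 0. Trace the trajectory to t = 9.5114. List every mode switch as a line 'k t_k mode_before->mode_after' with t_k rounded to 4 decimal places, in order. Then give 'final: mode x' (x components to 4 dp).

1 1.4171 1->0
2 3.0014 0->1
3 4.8825 1->0
4 6.4668 0->1
5 8.3479 1->0
final: 0 -0.8843

Mode 1: guard c·x = 4.6438 hit at Δt = 1.4171 (t = 1.4171), x⁻ = (-4.6438) → reset → x⁺ = (-4.6381), jump to mode 0
Mode 0: guard c·x = -0.3088 hit at Δt = 1.5843 (t = 3.0014), x⁻ = (-0.3088) → reset → x⁺ = (-0.6181), jump to mode 1
Mode 1: guard c·x = 4.6438 hit at Δt = 1.8811 (t = 4.8825), x⁻ = (-4.6438) → reset → x⁺ = (-4.6381), jump to mode 0
Mode 0: guard c·x = -0.3088 hit at Δt = 1.5843 (t = 6.4668), x⁻ = (-0.3088) → reset → x⁺ = (-0.6181), jump to mode 1
Mode 1: guard c·x = 4.6438 hit at Δt = 1.8811 (t = 8.3479), x⁻ = (-4.6438) → reset → x⁺ = (-4.6381), jump to mode 0
Mode 0: flow for 1.1635 to horizon, guard not reached → x = (-0.8843)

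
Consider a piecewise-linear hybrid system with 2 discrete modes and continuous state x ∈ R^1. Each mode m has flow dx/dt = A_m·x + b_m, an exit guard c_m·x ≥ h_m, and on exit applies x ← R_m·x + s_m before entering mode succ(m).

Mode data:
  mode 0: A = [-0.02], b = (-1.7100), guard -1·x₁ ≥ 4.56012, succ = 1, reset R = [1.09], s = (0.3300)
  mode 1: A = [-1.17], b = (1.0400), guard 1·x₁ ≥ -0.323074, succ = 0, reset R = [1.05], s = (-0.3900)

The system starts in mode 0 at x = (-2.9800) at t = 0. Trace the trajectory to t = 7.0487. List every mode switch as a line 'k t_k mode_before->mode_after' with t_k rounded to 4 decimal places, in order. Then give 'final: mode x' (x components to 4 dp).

1 0.9667 0->1
2 2.2640 1->0
3 4.5762 0->1
4 5.8735 1->0
final: 0 -2.6984

Mode 0: guard c·x = 4.5601 hit at Δt = 0.9667 (t = 0.9667), x⁻ = (-4.5601) → reset → x⁺ = (-4.6405), jump to mode 1
Mode 1: guard c·x = -0.3231 hit at Δt = 1.2973 (t = 2.2640), x⁻ = (-0.3231) → reset → x⁺ = (-0.7292), jump to mode 0
Mode 0: guard c·x = 4.5601 hit at Δt = 2.3122 (t = 4.5762), x⁻ = (-4.5601) → reset → x⁺ = (-4.6405), jump to mode 1
Mode 1: guard c·x = -0.3231 hit at Δt = 1.2973 (t = 5.8735), x⁻ = (-0.3231) → reset → x⁺ = (-0.7292), jump to mode 0
Mode 0: flow for 1.1752 to horizon, guard not reached → x = (-2.6984)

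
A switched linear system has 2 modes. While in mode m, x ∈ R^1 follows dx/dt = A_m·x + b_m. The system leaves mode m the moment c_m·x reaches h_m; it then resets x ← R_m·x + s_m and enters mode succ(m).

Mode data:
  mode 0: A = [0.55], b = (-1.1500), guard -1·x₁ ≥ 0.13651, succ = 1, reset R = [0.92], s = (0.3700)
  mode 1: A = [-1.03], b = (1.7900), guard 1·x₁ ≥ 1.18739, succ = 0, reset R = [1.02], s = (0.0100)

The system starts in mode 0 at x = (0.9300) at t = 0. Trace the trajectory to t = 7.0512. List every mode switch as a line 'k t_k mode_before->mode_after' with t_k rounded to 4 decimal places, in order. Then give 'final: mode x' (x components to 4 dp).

1 1.1848 0->1
2 2.1538 1->0
3 3.8636 0->1
4 4.8326 1->0
5 6.5423 0->1
final: 1 0.8537

Mode 0: guard c·x = 0.1365 hit at Δt = 1.1848 (t = 1.1848), x⁻ = (-0.1365) → reset → x⁺ = (0.2444), jump to mode 1
Mode 1: guard c·x = 1.1874 hit at Δt = 0.9690 (t = 2.1538), x⁻ = (1.1874) → reset → x⁺ = (1.2211), jump to mode 0
Mode 0: guard c·x = 0.1365 hit at Δt = 1.7098 (t = 3.8636), x⁻ = (-0.1365) → reset → x⁺ = (0.2444), jump to mode 1
Mode 1: guard c·x = 1.1874 hit at Δt = 0.9690 (t = 4.8326), x⁻ = (1.1874) → reset → x⁺ = (1.2211), jump to mode 0
Mode 0: guard c·x = 0.1365 hit at Δt = 1.7098 (t = 6.5423), x⁻ = (-0.1365) → reset → x⁺ = (0.2444), jump to mode 1
Mode 1: flow for 0.5089 to horizon, guard not reached → x = (0.8537)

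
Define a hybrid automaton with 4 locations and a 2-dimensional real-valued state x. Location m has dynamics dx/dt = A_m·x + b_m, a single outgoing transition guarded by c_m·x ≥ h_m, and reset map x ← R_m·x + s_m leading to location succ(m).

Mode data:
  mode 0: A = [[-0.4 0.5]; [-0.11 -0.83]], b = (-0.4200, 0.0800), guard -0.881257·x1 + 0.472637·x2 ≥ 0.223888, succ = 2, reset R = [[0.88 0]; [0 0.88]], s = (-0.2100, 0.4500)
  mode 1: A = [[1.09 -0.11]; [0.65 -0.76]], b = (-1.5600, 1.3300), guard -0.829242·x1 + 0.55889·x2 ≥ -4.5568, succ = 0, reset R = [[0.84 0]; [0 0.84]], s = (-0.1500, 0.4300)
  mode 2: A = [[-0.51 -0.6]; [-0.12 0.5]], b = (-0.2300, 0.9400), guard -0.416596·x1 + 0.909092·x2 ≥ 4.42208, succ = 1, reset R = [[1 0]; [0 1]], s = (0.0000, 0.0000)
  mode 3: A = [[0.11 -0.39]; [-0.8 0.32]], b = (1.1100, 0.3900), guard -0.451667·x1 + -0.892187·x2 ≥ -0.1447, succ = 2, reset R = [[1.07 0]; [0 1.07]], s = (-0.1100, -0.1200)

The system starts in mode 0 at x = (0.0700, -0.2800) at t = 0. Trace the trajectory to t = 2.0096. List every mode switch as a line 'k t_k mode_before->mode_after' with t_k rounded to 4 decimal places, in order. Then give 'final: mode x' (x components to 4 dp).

Mode 0: guard c·x = 0.2239 hit at Δt = 0.8134 (t = 0.8134), x⁻ = (-0.2998, -0.0853) → reset → x⁺ = (-0.4738, 0.3749), jump to mode 2
Mode 2: flow for 1.1962 to horizon, guard not reached → x = (-1.1951, 2.3619)

1 0.8134 0->2
final: 2 -1.1951 2.3619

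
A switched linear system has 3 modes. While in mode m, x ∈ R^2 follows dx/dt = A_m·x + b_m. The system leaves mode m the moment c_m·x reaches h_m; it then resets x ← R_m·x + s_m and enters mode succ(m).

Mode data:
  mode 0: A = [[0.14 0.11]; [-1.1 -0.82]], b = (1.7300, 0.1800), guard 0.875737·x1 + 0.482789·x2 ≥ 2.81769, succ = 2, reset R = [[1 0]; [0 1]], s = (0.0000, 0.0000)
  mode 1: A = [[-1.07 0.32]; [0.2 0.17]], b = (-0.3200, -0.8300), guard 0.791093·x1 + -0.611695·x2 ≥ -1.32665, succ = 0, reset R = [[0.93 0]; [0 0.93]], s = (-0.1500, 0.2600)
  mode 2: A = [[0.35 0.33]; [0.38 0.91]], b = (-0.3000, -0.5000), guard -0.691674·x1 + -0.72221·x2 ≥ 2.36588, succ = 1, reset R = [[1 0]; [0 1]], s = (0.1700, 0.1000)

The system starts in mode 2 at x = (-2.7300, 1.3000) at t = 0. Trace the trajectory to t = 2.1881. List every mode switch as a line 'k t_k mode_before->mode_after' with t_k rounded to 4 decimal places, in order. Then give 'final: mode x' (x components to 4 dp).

Mode 2: guard c·x = 2.3659 hit at Δt = 1.0212 (t = 1.0212), x⁻ = (-3.8693, 0.4298) → reset → x⁺ = (-3.6993, 0.5298), jump to mode 1
Mode 1: guard c·x = -1.3267 hit at Δt = 0.6645 (t = 1.6857), x⁻ = (-1.9670, -0.3750) → reset → x⁺ = (-1.9793, -0.0888), jump to mode 0
Mode 0: flow for 0.5024 to horizon, guard not reached → x = (-1.2014, 0.7273)

1 1.0212 2->1
2 1.6857 1->0
final: 0 -1.2014 0.7273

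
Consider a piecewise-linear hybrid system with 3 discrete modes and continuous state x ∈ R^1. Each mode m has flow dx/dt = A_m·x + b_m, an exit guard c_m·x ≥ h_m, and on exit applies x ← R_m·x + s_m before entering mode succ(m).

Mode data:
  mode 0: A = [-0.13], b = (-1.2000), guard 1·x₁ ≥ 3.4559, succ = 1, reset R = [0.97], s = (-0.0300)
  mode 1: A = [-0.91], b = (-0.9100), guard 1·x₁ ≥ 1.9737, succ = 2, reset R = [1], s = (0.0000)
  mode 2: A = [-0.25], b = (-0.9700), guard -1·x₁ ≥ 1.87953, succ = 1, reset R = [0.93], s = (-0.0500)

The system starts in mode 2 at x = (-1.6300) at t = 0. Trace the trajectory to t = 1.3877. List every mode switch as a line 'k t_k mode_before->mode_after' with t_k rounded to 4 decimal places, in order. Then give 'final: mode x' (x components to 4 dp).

1 0.4702 2->1
final: 1 -1.3462

Mode 2: guard c·x = 1.8795 hit at Δt = 0.4702 (t = 0.4702), x⁻ = (-1.8795) → reset → x⁺ = (-1.7980), jump to mode 1
Mode 1: flow for 0.9175 to horizon, guard not reached → x = (-1.3462)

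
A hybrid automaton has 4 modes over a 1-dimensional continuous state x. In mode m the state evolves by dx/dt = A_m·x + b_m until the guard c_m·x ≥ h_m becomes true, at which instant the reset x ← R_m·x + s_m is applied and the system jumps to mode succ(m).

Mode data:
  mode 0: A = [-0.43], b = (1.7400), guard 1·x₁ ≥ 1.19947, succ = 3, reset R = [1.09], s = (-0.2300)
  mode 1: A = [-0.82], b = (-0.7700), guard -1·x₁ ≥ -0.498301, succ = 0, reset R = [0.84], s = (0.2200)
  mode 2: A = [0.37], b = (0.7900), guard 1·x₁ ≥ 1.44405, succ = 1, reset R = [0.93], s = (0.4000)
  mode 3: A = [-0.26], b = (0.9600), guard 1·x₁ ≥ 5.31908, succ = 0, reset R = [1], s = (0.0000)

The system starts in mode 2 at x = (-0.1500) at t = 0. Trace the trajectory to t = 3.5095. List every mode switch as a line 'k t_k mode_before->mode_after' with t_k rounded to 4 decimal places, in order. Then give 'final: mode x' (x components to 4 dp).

Mode 2: guard c·x = 1.4441 hit at Δt = 1.5931 (t = 1.5931), x⁻ = (1.4440) → reset → x⁺ = (1.7430), jump to mode 1
Mode 1: guard c·x = -0.4983 hit at Δt = 0.7607 (t = 2.3538), x⁻ = (0.4983) → reset → x⁺ = (0.6386), jump to mode 0
Mode 0: guard c·x = 1.1995 hit at Δt = 0.4182 (t = 2.7720), x⁻ = (1.1995) → reset → x⁺ = (1.0774), jump to mode 3
Mode 3: flow for 0.7375 to horizon, guard not reached → x = (1.5337)

1 1.5931 2->1
2 2.3538 1->0
3 2.7720 0->3
final: 3 1.5337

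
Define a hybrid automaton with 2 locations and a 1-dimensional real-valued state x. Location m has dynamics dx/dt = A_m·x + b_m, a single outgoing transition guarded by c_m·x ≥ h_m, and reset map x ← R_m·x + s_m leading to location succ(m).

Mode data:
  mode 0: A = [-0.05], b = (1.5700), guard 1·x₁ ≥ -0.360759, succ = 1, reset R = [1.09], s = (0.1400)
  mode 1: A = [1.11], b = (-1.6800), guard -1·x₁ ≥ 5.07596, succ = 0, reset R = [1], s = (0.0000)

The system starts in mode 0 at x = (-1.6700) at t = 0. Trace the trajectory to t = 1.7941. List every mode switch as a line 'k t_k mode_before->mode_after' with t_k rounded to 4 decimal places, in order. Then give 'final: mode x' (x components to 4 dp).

1 0.8079 0->1
final: 1 -3.7659

Mode 0: guard c·x = -0.3608 hit at Δt = 0.8079 (t = 0.8079), x⁻ = (-0.3608) → reset → x⁺ = (-0.2532), jump to mode 1
Mode 1: flow for 0.9862 to horizon, guard not reached → x = (-3.7659)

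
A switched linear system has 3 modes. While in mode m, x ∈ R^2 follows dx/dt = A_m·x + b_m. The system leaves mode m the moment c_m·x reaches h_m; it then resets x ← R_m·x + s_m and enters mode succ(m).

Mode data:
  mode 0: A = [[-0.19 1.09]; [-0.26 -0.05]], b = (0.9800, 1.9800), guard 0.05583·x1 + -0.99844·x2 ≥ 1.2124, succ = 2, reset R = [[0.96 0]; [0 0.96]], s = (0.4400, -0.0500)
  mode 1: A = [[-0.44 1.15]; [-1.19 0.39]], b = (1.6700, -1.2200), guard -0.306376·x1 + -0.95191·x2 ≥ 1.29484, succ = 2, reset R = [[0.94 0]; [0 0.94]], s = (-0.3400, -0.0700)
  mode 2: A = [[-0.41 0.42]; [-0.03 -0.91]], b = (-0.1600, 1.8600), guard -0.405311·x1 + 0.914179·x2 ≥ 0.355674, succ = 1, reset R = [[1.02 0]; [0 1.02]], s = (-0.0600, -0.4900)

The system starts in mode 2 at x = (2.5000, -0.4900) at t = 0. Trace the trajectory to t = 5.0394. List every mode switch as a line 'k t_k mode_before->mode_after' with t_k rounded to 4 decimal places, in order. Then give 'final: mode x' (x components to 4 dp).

1 1.1382 2->1
2 1.8422 1->2
3 2.9737 2->1
4 3.7025 1->2
5 4.6044 2->1
final: 1 0.5021 -0.8089

Mode 2: guard c·x = 0.3557 hit at Δt = 1.1382 (t = 1.1382), x⁻ = (1.6133, 1.1043) → reset → x⁺ = (1.5856, 0.6364), jump to mode 1
Mode 1: guard c·x = 1.2948 hit at Δt = 0.7040 (t = 1.8422), x⁻ = (1.7302, -1.9171) → reset → x⁺ = (1.2864, -1.8721), jump to mode 2
Mode 2: guard c·x = 0.3557 hit at Δt = 1.1315 (t = 2.9737), x⁻ = (0.5431, 0.6299) → reset → x⁺ = (0.4940, 0.1525), jump to mode 1
Mode 1: guard c·x = 1.2948 hit at Δt = 0.7288 (t = 3.7025), x⁻ = (0.8813, -1.6439) → reset → x⁺ = (0.4884, -1.6153), jump to mode 2
Mode 2: guard c·x = 0.3557 hit at Δt = 0.9019 (t = 4.6044), x⁻ = (0.0923, 0.4300) → reset → x⁺ = (0.0341, -0.0514), jump to mode 1
Mode 1: flow for 0.4350 to horizon, guard not reached → x = (0.5021, -0.8089)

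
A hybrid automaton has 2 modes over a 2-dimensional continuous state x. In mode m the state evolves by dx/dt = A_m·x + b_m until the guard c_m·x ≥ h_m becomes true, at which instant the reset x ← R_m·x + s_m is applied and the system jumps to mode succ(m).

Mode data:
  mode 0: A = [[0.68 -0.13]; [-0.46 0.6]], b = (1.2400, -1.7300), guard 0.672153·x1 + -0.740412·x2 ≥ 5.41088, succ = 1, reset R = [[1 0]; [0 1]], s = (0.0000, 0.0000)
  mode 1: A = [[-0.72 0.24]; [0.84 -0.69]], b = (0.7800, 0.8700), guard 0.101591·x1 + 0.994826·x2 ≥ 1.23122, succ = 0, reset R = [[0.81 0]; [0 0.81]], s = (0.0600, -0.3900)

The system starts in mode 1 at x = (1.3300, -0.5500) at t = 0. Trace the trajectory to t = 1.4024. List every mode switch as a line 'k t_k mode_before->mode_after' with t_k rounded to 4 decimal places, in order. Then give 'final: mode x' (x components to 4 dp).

Mode 1: guard c·x = 1.2312 hit at Δt = 0.9853 (t = 0.9853), x⁻ = (1.2841, 1.1065) → reset → x⁺ = (1.1001, 0.5063), jump to mode 0
Mode 0: flow for 0.4171 to horizon, guard not reached → x = (2.0550, -0.5034)

1 0.9853 1->0
final: 0 2.0550 -0.5034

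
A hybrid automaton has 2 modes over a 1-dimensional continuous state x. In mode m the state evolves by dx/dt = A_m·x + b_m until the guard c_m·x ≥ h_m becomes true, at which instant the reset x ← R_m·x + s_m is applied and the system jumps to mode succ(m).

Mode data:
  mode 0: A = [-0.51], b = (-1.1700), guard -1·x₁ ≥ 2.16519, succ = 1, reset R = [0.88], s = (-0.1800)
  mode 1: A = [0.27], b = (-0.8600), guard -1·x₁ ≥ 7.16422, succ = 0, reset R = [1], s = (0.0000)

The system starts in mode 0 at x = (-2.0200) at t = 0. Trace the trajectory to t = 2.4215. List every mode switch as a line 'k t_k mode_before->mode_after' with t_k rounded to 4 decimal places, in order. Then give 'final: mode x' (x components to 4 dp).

1 1.4790 0->1
final: 1 -3.6126

Mode 0: guard c·x = 2.1652 hit at Δt = 1.4790 (t = 1.4790), x⁻ = (-2.1652) → reset → x⁺ = (-2.0854), jump to mode 1
Mode 1: flow for 0.9425 to horizon, guard not reached → x = (-3.6126)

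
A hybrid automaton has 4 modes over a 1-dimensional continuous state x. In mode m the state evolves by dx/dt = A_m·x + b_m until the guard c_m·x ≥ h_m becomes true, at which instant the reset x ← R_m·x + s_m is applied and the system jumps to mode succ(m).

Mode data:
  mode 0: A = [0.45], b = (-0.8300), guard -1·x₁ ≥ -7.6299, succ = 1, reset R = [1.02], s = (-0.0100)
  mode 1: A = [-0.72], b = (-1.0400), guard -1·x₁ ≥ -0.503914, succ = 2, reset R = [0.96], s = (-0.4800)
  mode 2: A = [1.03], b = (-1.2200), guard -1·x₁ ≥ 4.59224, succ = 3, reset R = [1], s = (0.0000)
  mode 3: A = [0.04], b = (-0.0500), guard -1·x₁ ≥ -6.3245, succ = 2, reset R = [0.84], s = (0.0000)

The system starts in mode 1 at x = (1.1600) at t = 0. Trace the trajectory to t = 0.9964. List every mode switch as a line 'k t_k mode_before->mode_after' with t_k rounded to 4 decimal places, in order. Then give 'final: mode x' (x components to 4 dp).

Mode 1: guard c·x = -0.5039 hit at Δt = 0.4031 (t = 0.4031), x⁻ = (0.5039) → reset → x⁺ = (0.0038), jump to mode 2
Mode 2: flow for 0.5933 to horizon, guard not reached → x = (-0.9909)

1 0.4031 1->2
final: 2 -0.9909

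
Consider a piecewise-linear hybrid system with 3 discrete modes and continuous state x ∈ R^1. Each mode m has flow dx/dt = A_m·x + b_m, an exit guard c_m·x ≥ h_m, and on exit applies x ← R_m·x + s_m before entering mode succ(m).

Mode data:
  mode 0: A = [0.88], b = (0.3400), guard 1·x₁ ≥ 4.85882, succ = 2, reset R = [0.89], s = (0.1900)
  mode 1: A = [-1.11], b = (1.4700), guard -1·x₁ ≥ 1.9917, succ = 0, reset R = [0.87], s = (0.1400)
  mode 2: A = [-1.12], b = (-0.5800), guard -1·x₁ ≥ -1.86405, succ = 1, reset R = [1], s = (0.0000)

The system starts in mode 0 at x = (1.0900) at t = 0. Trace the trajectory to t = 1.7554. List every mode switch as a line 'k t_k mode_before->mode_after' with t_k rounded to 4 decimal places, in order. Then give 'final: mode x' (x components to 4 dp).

1 1.4406 0->2
final: 2 3.0192

Mode 0: guard c·x = 4.8588 hit at Δt = 1.4406 (t = 1.4406), x⁻ = (4.8588) → reset → x⁺ = (4.5143), jump to mode 2
Mode 2: flow for 0.3148 to horizon, guard not reached → x = (3.0192)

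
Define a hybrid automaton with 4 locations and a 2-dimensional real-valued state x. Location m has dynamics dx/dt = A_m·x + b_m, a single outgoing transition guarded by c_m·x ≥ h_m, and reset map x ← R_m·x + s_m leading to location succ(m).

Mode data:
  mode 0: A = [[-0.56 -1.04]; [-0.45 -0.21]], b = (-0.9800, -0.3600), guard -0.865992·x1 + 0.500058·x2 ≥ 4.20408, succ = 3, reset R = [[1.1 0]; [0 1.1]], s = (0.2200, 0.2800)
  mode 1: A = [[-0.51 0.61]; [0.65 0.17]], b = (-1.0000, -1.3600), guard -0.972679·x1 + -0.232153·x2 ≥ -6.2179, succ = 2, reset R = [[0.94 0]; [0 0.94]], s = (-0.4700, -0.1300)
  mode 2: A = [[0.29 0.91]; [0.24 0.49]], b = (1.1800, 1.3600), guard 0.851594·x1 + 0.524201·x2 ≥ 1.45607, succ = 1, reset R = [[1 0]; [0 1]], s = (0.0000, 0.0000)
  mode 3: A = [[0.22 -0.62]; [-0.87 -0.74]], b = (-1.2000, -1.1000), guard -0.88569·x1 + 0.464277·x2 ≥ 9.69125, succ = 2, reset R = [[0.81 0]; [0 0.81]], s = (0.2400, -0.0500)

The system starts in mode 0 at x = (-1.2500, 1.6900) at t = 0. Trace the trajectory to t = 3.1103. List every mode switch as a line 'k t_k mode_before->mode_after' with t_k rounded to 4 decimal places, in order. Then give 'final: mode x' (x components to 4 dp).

1 1.5179 0->3
2 2.5881 3->2
final: 2 -5.0987 4.5633

Mode 0: guard c·x = 4.2041 hit at Δt = 1.5179 (t = 1.5179), x⁻ = (-3.5554, 2.2500) → reset → x⁺ = (-3.6909, 2.7550), jump to mode 3
Mode 3: guard c·x = 9.6913 hit at Δt = 1.0702 (t = 2.5881), x⁻ = (-8.5990, 4.4698) → reset → x⁺ = (-6.7252, 3.5706), jump to mode 2
Mode 2: flow for 0.5222 to horizon, guard not reached → x = (-5.0987, 4.5633)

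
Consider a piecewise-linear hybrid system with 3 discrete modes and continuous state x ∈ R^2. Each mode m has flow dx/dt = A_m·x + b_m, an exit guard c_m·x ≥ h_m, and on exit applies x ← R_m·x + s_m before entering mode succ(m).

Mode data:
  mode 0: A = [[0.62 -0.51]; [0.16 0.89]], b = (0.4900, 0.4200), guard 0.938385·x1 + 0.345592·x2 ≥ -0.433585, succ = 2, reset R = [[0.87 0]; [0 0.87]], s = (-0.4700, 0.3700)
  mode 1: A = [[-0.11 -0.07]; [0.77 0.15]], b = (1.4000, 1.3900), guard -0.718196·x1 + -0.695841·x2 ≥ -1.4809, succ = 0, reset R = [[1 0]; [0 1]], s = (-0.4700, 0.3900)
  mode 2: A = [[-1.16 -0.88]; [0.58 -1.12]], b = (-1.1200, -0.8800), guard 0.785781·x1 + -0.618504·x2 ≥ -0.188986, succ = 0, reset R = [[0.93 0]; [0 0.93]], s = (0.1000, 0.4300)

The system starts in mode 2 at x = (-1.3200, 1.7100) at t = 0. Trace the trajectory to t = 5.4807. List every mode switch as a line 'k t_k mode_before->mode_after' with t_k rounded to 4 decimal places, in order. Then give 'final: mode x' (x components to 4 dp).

Mode 2: guard c·x = -0.1890 hit at Δt = 1.4814 (t = 1.4814), x⁻ = (-0.8784, -0.8104) → reset → x⁺ = (-0.7169, -0.3237), jump to mode 0
Mode 0: guard c·x = -0.4336 hit at Δt = 1.1779 (t = 2.6593), x⁻ = (-0.3715, -0.2458) → reset → x⁺ = (-0.7932, 0.1562), jump to mode 2
Mode 2: guard c·x = -0.1890 hit at Δt = 0.7751 (t = 3.4344), x⁻ = (-0.7366, -0.6303) → reset → x⁺ = (-0.5850, -0.1561), jump to mode 0
Mode 0: guard c·x = -0.4336 hit at Δt = 0.5906 (t = 4.0250), x⁻ = (-0.4608, -0.0035) → reset → x⁺ = (-0.8709, 0.3670), jump to mode 2
Mode 2: guard c·x = -0.1890 hit at Δt = 0.9294 (t = 4.9544), x⁻ = (-0.7664, -0.6682) → reset → x⁺ = (-0.6128, -0.1914), jump to mode 0
Mode 0: flow for 0.5263 to horizon, guard not reached → x = (-0.4981, -0.0840)

1 1.4814 2->0
2 2.6593 0->2
3 3.4344 2->0
4 4.0250 0->2
5 4.9544 2->0
final: 0 -0.4981 -0.0840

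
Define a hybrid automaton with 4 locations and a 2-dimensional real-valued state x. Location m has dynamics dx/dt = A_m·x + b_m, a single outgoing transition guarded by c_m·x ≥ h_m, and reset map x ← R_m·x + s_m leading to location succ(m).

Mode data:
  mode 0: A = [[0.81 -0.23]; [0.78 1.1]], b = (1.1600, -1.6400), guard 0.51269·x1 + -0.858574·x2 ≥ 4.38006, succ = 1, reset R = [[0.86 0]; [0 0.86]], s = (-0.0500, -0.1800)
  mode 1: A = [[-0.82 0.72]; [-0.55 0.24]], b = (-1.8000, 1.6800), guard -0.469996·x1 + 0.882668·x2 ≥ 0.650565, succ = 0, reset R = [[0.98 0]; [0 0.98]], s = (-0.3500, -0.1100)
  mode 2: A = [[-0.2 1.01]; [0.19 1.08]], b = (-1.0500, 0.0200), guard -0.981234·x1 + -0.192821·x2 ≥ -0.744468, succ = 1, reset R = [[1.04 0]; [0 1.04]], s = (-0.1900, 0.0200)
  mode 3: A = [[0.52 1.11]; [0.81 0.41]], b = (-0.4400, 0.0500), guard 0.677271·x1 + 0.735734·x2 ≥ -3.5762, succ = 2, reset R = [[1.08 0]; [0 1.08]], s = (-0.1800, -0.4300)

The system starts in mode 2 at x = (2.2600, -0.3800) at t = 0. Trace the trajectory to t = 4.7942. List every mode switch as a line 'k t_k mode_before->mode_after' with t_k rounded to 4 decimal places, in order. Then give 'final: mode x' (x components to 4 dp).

Mode 2: guard c·x = -0.7445 hit at Δt = 0.7961 (t = 0.7961), x⁻ = (0.8527, -0.4786) → reset → x⁺ = (0.6969, -0.4777), jump to mode 1
Mode 1: guard c·x = 0.6506 hit at Δt = 0.6016 (t = 1.3977), x⁻ = (-0.4242, 0.5112) → reset → x⁺ = (-0.7657, 0.3909), jump to mode 0
Mode 0: guard c·x = 4.3801 hit at Δt = 1.3959 (t = 2.7936), x⁻ = (1.3046, -4.3225) → reset → x⁺ = (1.0720, -3.8974), jump to mode 1
Mode 1: guard c·x = 0.6506 hit at Δt = 1.6192 (t = 4.4128), x⁻ = (-2.8609, -0.7863) → reset → x⁺ = (-3.1537, -0.8806), jump to mode 0
Mode 0: flow for 0.3814 to horizon, guard not reached → x = (-3.5755, -3.3576)

1 0.7961 2->1
2 1.3977 1->0
3 2.7936 0->1
4 4.4128 1->0
final: 0 -3.5755 -3.3576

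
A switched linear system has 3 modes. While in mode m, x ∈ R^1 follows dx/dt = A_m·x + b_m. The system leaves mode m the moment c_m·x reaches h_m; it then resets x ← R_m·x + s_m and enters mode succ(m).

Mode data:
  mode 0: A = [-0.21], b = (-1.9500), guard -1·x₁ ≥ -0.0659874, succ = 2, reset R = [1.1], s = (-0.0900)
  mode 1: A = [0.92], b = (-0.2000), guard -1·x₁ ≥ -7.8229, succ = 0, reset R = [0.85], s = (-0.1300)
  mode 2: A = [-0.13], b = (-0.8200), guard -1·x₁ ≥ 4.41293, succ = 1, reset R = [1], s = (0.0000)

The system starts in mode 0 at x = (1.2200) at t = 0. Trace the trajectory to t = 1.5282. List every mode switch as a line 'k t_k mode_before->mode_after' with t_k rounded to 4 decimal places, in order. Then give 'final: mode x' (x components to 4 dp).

Mode 0: guard c·x = -0.0660 hit at Δt = 0.5541 (t = 0.5541), x⁻ = (0.0660) → reset → x⁺ = (-0.0174), jump to mode 2
Mode 2: flow for 0.9741 to horizon, guard not reached → x = (-0.7656)

1 0.5541 0->2
final: 2 -0.7656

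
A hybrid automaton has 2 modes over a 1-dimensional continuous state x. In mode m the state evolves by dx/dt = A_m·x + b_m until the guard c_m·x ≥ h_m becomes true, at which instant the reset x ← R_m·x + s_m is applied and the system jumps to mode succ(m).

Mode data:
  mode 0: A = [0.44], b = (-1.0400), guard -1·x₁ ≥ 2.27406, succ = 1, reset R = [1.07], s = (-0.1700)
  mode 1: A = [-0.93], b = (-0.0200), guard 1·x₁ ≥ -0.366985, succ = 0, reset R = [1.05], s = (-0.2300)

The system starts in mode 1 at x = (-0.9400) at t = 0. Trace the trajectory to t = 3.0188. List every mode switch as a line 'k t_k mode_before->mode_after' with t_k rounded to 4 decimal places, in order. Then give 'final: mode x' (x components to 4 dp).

1 1.0514 1->0
2 2.0574 0->1
final: 1 -1.0774

Mode 1: guard c·x = -0.3670 hit at Δt = 1.0514 (t = 1.0514), x⁻ = (-0.3670) → reset → x⁺ = (-0.6153), jump to mode 0
Mode 0: guard c·x = 2.2741 hit at Δt = 1.0060 (t = 2.0574), x⁻ = (-2.2741) → reset → x⁺ = (-2.6032), jump to mode 1
Mode 1: flow for 0.9614 to horizon, guard not reached → x = (-1.0774)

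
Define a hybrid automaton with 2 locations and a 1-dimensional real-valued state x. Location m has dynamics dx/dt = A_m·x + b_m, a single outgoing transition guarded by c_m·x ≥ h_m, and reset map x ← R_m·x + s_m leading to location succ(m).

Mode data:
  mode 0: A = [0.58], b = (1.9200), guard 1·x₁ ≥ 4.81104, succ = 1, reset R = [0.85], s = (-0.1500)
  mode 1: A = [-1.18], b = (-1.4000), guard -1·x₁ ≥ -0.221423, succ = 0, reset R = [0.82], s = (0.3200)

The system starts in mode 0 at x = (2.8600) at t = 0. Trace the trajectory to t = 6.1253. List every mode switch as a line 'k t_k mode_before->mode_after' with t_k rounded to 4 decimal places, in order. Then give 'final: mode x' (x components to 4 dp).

1 0.4737 0->1
2 1.5688 1->0
3 2.8729 0->1
4 3.9680 1->0
5 5.2721 0->1
final: 1 0.6864

Mode 0: guard c·x = 4.8110 hit at Δt = 0.4737 (t = 0.4737), x⁻ = (4.8110) → reset → x⁺ = (3.9394), jump to mode 1
Mode 1: guard c·x = -0.2214 hit at Δt = 1.0951 (t = 1.5688), x⁻ = (0.2214) → reset → x⁺ = (0.5016), jump to mode 0
Mode 0: guard c·x = 4.8110 hit at Δt = 1.3041 (t = 2.8729), x⁻ = (4.8110) → reset → x⁺ = (3.9394), jump to mode 1
Mode 1: guard c·x = -0.2214 hit at Δt = 1.0951 (t = 3.9680), x⁻ = (0.2214) → reset → x⁺ = (0.5016), jump to mode 0
Mode 0: guard c·x = 4.8110 hit at Δt = 1.3041 (t = 5.2721), x⁻ = (4.8110) → reset → x⁺ = (3.9394), jump to mode 1
Mode 1: flow for 0.8532 to horizon, guard not reached → x = (0.6864)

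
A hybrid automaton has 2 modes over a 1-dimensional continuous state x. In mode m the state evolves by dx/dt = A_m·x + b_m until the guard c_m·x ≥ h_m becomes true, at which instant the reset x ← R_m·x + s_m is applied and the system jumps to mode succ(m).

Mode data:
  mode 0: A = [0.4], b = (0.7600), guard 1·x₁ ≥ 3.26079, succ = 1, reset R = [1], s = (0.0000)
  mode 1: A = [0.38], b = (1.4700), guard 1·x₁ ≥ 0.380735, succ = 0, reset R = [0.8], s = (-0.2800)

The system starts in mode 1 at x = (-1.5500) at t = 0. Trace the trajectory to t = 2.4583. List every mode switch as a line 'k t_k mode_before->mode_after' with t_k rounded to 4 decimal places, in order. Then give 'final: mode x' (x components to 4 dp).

1 1.5943 1->0
final: 0 0.8191

Mode 1: guard c·x = 0.3807 hit at Δt = 1.5943 (t = 1.5943), x⁻ = (0.3807) → reset → x⁺ = (0.0246), jump to mode 0
Mode 0: flow for 0.8640 to horizon, guard not reached → x = (0.8191)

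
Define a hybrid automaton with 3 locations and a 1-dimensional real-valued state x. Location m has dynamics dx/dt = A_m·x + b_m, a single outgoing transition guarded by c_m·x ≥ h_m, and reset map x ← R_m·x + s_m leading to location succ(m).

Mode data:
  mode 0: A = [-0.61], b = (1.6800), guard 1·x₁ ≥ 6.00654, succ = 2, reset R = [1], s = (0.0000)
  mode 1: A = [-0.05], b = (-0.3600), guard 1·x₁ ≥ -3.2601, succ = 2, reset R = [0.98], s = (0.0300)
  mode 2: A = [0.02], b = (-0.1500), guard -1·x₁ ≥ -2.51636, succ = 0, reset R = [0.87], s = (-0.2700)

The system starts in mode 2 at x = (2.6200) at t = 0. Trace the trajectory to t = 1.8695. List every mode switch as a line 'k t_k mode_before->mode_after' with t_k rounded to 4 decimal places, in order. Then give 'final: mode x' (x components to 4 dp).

1 1.0508 2->0
final: 0 2.2474

Mode 2: guard c·x = -2.5164 hit at Δt = 1.0508 (t = 1.0508), x⁻ = (2.5164) → reset → x⁺ = (1.9192), jump to mode 0
Mode 0: flow for 0.8187 to horizon, guard not reached → x = (2.2474)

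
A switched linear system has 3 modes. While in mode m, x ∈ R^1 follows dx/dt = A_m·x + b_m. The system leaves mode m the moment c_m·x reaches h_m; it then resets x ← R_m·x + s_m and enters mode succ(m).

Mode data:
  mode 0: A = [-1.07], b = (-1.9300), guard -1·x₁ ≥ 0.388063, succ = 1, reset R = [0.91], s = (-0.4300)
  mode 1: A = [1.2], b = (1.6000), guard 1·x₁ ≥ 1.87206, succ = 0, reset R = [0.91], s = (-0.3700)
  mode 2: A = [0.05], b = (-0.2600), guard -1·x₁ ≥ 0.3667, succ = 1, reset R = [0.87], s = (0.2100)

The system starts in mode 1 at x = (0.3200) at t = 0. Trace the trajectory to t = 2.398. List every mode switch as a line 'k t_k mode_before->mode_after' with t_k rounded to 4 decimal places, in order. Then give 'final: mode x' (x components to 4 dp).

Mode 1: guard c·x = 1.8721 hit at Δt = 0.5517 (t = 0.5517), x⁻ = (1.8721) → reset → x⁺ = (1.3336), jump to mode 0
Mode 0: guard c·x = 0.3881 hit at Δt = 0.7437 (t = 1.2954), x⁻ = (-0.3881) → reset → x⁺ = (-0.7831), jump to mode 1
Mode 1: flow for 1.1026 to horizon, guard not reached → x = (0.7327)

1 0.5517 1->0
2 1.2954 0->1
final: 1 0.7327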